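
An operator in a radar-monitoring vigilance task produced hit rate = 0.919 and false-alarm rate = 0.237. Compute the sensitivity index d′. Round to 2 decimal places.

z(H) = 1.398
z(FA) = -0.716
d' = z(H) − z(FA) = 1.398 − (-0.716) = 2.114

d′ = 2.11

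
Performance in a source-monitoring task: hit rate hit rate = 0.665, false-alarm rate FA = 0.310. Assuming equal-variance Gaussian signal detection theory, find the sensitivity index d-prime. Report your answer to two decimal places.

d-prime = 0.92

z(H) = z(0.665) = 0.426
z(FA) = z(0.310) = -0.496
d' = z(H) − z(FA) = 0.426 − (-0.496) = 0.922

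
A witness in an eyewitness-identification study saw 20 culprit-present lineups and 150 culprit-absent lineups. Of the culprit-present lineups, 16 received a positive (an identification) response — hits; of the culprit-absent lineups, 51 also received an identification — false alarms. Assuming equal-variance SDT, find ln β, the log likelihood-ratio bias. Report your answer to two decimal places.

ln β = -0.27

H = 16/20 = 0.8000
FA = 51/150 = 0.3400
Φ⁻¹(0.8000) = 0.842, Φ⁻¹(0.3400) = -0.412
ln β = −½·[z(H)² − z(FA)²] = −0.5 × (0.709 − 0.170) = -0.2695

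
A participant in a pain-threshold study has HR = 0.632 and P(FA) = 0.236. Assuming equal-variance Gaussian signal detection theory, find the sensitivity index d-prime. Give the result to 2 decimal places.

Φ⁻¹(0.632) = 0.337, Φ⁻¹(0.236) = -0.719
d' = z(H) − z(FA) = 0.337 − (-0.719) = 1.056

d-prime = 1.06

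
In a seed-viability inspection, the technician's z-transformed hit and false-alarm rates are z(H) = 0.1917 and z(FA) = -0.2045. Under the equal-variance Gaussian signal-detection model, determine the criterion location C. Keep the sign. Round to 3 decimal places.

c = −½·[z(H) + z(FA)] = −½·(0.1917 + (-0.2045)) = 0.0064

C = 0.006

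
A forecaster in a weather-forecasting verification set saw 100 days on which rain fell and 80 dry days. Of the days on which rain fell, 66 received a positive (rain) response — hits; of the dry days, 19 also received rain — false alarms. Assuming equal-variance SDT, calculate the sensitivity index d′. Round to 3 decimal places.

d′ = 1.127

H = 66/100 = 0.6600
FA = 19/80 = 0.2375
z(0.6600) = 0.4125, z(0.2375) = -0.7144
d' = z(H) − z(FA) = 0.4125 − (-0.7144) = 1.1269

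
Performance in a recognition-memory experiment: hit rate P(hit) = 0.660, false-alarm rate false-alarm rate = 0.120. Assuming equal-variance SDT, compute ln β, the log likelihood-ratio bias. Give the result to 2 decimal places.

ln β = 0.61

Φ⁻¹(0.660) = 0.412, Φ⁻¹(0.120) = -1.175
ln β = −½·[z(H)² − z(FA)²] = −0.5 × (0.170 − 1.381) = 0.6055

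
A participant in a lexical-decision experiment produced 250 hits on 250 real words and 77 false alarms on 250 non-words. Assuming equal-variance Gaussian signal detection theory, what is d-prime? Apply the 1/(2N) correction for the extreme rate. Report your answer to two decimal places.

d-prime = 3.38

The hit rate is 250/250 = 1, so apply the 1/(2N) correction: H → 1 − 1/(2·250) = 0.99800.
z(H) = z(0.99800) = 2.878
z(FA) = z(0.30800) = -0.502
d' = 2.878 − (-0.502) = 3.380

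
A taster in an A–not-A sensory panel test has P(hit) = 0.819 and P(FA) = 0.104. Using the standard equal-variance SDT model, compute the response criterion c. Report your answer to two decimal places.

c = 0.17

z(H) = 0.912
z(FA) = -1.259
c = −½·[z(H) + z(FA)] = −0.5 × (0.912 + (-1.259)) = 0.1735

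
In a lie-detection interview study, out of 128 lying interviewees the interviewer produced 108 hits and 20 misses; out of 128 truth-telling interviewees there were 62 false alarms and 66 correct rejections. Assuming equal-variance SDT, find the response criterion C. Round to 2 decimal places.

C = -0.49

H = 108/128 = 0.8438
FA = 62/128 = 0.4844
Φ⁻¹(H) = 1.010
Φ⁻¹(FA) = -0.039
c = −½·[z(H) + z(FA)] = −0.5 × (1.010 + (-0.039)) = -0.4855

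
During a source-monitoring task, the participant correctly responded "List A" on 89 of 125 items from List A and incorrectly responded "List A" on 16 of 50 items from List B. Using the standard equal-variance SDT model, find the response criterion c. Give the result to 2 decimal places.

H = 89/125 = 0.7120
FA = 16/50 = 0.3200
z(H) = z(0.7120) = 0.559
z(FA) = z(0.3200) = -0.468
c = −½·[z(H) + z(FA)] = −0.5 × (0.559 + (-0.468)) = -0.0455

c = -0.05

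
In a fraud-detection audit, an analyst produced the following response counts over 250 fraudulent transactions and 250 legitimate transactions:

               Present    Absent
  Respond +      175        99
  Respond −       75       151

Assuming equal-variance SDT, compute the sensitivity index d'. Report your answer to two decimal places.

H = 175/250 = 0.7000
FA = 99/250 = 0.3960
z(H) = 0.5244
z(FA) = -0.2637
d' = z(H) − z(FA) = 0.5244 − (-0.2637) = 0.7881

d' = 0.79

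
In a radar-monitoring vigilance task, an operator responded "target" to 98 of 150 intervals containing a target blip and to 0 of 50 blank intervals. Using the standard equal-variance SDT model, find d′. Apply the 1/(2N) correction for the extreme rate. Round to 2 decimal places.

d′ = 2.72

The false-alarm rate is 0/50 = 0, so apply the 1/(2N) correction: FA → 1/(2·50) = 0.01000.
z(H) = z(0.65333) = 0.394
z(FA) = z(0.01000) = -2.326
d' = 0.394 − (-2.326) = 2.720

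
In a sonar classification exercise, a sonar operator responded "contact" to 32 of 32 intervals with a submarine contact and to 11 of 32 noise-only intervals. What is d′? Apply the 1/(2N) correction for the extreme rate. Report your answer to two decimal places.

The hit rate is 32/32 = 1, so apply the 1/(2N) correction: H → 1 − 1/(2·32) = 0.98438.
z(H) = z(0.98438) = 2.154
z(FA) = z(0.34375) = -0.402
d' = 2.154 − (-0.402) = 2.556

d′ = 2.56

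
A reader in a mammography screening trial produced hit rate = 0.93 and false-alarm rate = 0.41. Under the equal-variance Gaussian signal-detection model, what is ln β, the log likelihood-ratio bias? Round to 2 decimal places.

ln β = -1.06

z(H) = z(0.93) = 1.476
z(FA) = z(0.41) = -0.228
ln β = −½·[z(H)² − z(FA)²] = −0.5 × (2.179 − 0.052) = -1.0635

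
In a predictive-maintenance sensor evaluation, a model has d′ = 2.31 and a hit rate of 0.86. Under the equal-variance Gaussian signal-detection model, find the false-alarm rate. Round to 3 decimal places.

z(hit rate) = z(0.86) = 1.0803
z(FA) = z(H) − d' = 1.0803 − 2.31 = -1.2297
false-alarm rate = Φ(-1.2297) = 0.1094

false-alarm rate = 0.109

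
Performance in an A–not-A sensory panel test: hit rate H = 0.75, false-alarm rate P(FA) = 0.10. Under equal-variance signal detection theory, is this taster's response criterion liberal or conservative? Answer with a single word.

conservative

z(H) = 0.674, z(FA) = -1.282
c = −½·(z(H) + z(FA)) = 0.304
c > 0 → conservative criterion (biased toward responding “no”).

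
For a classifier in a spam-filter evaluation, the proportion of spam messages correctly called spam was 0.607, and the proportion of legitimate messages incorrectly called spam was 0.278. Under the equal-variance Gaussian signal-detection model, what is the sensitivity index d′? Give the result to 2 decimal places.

d′ = 0.86

z(H) = z(0.607) = 0.272
z(FA) = z(0.278) = -0.589
d' = z(H) − z(FA) = 0.272 − (-0.589) = 0.861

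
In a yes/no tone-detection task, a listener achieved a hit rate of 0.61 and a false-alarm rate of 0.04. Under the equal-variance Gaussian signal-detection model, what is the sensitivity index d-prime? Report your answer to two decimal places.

z(0.61) = 0.2793, z(0.04) = -1.7507
d' = z(H) − z(FA) = 0.2793 − (-1.7507) = 2.0300

d-prime = 2.03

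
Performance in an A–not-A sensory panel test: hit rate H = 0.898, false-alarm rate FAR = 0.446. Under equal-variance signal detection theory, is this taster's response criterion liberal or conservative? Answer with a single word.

liberal

z(H) = 1.270, z(FA) = -0.136
c = −½·(z(H) + z(FA)) = -0.567
c < 0 → liberal criterion (biased toward responding “yes”).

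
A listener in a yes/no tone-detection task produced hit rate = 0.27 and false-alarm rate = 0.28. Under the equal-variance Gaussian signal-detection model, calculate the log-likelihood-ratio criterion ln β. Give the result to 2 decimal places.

z(H) = z(0.27) = -0.613
z(FA) = z(0.28) = -0.583
ln β = −½·[z(H)² − z(FA)²] = −0.5 × (0.376 − 0.340) = -0.018

ln β = -0.02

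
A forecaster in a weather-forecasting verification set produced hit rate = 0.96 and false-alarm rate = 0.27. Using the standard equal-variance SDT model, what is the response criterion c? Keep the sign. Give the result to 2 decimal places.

c = -0.57

z(H) = z(0.96) = 1.7507
z(FA) = z(0.27) = -0.6128
c = −½·[z(H) + z(FA)] = −0.5 × (1.7507 + (-0.6128)) = -0.56895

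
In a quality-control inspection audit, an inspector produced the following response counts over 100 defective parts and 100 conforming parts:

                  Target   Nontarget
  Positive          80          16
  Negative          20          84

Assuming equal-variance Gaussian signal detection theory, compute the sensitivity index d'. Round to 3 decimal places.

H = 80/100 = 0.8000
FA = 16/100 = 0.1600
Φ⁻¹(H) = 0.8416
Φ⁻¹(FA) = -0.9945
d' = z(H) − z(FA) = 0.8416 − (-0.9945) = 1.8361

d' = 1.836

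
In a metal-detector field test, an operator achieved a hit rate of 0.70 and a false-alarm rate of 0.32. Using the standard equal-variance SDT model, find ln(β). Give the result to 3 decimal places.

ln β = -0.028

Φ⁻¹(H) = Φ⁻¹(0.70) = 0.5244
Φ⁻¹(FA) = Φ⁻¹(0.32) = -0.4677
ln β = −½·[z(H)² − z(FA)²] = −0.5 × (0.2750 − 0.2187) = -0.02815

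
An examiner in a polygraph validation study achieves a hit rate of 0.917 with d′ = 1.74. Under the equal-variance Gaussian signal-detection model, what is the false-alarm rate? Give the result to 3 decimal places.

false-alarm rate = 0.361

z(hit rate) = z(0.917) = 1.3852
z(FA) = z(H) − d' = 1.3852 − 1.74 = -0.3548
false-alarm rate = Φ(-0.3548) = 0.3614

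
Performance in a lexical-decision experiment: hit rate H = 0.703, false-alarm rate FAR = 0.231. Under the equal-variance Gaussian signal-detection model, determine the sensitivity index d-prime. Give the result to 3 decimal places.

d-prime = 1.269

z(H) = 0.5330
z(FA) = -0.7356
d' = z(H) − z(FA) = 0.5330 − (-0.7356) = 1.2686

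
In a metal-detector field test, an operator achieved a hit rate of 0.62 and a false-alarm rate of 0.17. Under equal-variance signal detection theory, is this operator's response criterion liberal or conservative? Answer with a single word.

z(H) = 0.305, z(FA) = -0.954
c = −½·(z(H) + z(FA)) = 0.3245
c > 0 → conservative criterion (biased toward responding “no”).

conservative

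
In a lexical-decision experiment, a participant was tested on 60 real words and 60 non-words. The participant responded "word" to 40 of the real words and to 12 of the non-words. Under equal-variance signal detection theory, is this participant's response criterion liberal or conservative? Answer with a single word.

z(H) = 0.431, z(FA) = -0.842
c = −½·(z(H) + z(FA)) = 0.2055
c > 0 → conservative criterion (biased toward responding “no”).

conservative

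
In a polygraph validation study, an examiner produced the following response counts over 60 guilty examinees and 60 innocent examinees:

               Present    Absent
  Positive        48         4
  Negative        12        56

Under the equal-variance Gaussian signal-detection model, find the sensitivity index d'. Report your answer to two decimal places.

H = 48/60 = 0.8000
FA = 4/60 = 0.0667
z(H) = z(0.8000) = 0.8416
z(FA) = z(0.0667) = -1.5008
d' = z(H) − z(FA) = 0.8416 − (-1.5008) = 2.3424

d' = 2.34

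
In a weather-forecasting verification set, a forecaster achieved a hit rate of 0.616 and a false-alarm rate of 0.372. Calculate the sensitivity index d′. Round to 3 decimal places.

z(H) = 0.2950
z(FA) = -0.3266
d' = z(H) − z(FA) = 0.2950 − (-0.3266) = 0.6216

d′ = 0.622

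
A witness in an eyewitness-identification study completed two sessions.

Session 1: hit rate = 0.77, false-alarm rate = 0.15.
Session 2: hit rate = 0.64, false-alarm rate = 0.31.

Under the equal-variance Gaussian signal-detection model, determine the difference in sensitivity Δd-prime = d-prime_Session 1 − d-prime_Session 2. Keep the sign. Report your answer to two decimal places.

Δd-prime = 0.92

Session 1: z(0.77) = 0.739, z(0.15) = -1.036, d' = 1.775
Session 2: z(0.64) = 0.358, z(0.31) = -0.496, d' = 0.854
Δd' = d'_Session 1 − d'_Session 2 = 1.775 − 0.854 = 0.921
Session 1 has the higher sensitivity.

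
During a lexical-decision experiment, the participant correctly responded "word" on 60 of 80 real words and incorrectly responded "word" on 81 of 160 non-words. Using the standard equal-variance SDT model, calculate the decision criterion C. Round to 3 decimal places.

H = 60/80 = 0.7500
FA = 81/160 = 0.5062
z(H) = 0.6745
z(FA) = 0.0155
c = −½·[z(H) + z(FA)] = −0.5 × (0.6745 + 0.0155) = -0.3450

C = -0.345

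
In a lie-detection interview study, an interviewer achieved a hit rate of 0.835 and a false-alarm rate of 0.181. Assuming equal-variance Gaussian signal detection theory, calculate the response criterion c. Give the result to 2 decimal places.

c = -0.03

z(H) = z(0.835) = 0.974
z(FA) = z(0.181) = -0.912
c = −½·[z(H) + z(FA)] = −0.5 × (0.974 + (-0.912)) = -0.031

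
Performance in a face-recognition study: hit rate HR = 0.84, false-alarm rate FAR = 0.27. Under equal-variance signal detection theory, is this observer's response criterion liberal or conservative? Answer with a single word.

liberal

z(H) = 0.994, z(FA) = -0.613
c = −½·(z(H) + z(FA)) = -0.1905
c < 0 → liberal criterion (biased toward responding “yes”).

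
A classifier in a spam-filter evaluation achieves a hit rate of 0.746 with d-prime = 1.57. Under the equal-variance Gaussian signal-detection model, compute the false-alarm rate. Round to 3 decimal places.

false-alarm rate = 0.182

z(hit rate) = z(0.746) = 0.6620
z(FA) = z(H) − d' = 0.6620 − 1.57 = -0.9080
false-alarm rate = Φ(-0.9080) = 0.1819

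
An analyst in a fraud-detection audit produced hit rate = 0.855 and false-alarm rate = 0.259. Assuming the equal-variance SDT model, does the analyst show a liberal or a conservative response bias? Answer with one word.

z(H) = 1.058, z(FA) = -0.646
c = −½·(z(H) + z(FA)) = -0.206
c < 0 → liberal criterion (biased toward responding “yes”).

liberal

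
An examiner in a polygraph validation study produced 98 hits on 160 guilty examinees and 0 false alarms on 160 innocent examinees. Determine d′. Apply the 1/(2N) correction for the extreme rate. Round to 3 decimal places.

The false-alarm rate is 0/160 = 0, so apply the 1/(2N) correction: FA → 1/(2·160) = 0.00313.
z(H) = z(0.61250) = 0.2858
z(FA) = z(0.00313) = -2.7338
d' = 0.2858 − (-2.7338) = 3.0196

d′ = 3.020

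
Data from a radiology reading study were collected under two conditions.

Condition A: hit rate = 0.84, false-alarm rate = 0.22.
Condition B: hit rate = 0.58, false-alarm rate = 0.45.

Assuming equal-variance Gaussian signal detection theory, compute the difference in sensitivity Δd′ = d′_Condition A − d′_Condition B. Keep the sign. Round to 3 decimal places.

Condition A: z(0.84) = 0.9945, z(0.22) = -0.7722, d' = 1.7667
Condition B: z(0.58) = 0.2019, z(0.45) = -0.1257, d' = 0.3276
Δd' = d'_Condition A − d'_Condition B = 1.7667 − 0.3276 = 1.4391
Condition A has the higher sensitivity.

Δd′ = 1.439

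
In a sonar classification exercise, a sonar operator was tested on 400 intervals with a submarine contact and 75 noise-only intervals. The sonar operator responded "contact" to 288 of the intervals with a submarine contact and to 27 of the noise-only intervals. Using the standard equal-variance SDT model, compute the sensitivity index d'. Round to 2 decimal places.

H = 288/400 = 0.7200
FA = 27/75 = 0.3600
Φ⁻¹(0.7200) = 0.5828, Φ⁻¹(0.3600) = -0.3585
d' = z(H) − z(FA) = 0.5828 − (-0.3585) = 0.9413

d' = 0.94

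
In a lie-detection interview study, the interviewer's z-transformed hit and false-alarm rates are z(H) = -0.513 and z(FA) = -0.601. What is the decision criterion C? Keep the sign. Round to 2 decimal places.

c = −½·[z(H) + z(FA)] = −½·(-0.513 + (-0.601)) = 0.557
c > 0: the interviewer has a conservative response bias.

C = 0.56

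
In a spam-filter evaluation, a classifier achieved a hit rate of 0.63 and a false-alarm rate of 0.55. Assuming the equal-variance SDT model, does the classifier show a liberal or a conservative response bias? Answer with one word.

liberal

z(H) = 0.332, z(FA) = 0.126
c = −½·(z(H) + z(FA)) = -0.229
c < 0 → liberal criterion (biased toward responding “yes”).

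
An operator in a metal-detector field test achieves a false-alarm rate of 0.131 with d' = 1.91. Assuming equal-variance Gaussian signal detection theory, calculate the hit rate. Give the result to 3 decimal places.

hit rate = 0.785

z(false-alarm rate) = z(0.131) = -1.1217
z(H) = z(FA) + d' = -1.1217 + 1.91 = 0.7883
hit rate = Φ(0.7883) = 0.7847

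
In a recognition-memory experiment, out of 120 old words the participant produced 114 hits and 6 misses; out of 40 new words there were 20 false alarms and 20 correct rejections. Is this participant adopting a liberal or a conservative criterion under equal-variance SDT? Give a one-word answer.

z(H) = 1.645, z(FA) = 0.000
c = −½·(z(H) + z(FA)) = -0.8225
c < 0 → liberal criterion (biased toward responding “yes”).

liberal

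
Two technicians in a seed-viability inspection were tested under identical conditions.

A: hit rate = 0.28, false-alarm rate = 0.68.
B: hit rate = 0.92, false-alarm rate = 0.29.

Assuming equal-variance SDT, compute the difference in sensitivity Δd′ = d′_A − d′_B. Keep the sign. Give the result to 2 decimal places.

Δd′ = -3.01

A: z(0.28) = -0.583, z(0.68) = 0.468, d' = -1.051
B: z(0.92) = 1.405, z(0.29) = -0.553, d' = 1.958
Δd' = d'_A − d'_B = -1.051 − 1.958 = -3.009
B has the higher sensitivity.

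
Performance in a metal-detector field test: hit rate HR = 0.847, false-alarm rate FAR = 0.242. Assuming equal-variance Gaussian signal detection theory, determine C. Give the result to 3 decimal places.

Φ⁻¹(H) = Φ⁻¹(0.847) = 1.0237
Φ⁻¹(FA) = Φ⁻¹(0.242) = -0.6999
c = −½·[z(H) + z(FA)] = −0.5 × (1.0237 + (-0.6999)) = -0.1619
c < 0: the operator has a liberal response bias.

C = -0.162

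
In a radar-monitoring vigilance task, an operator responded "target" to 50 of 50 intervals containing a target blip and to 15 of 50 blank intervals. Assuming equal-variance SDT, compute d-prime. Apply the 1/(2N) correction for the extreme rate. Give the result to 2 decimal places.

d-prime = 2.85

The hit rate is 50/50 = 1, so apply the 1/(2N) correction: H → 1 − 1/(2·50) = 0.99000.
z(H) = z(0.99000) = 2.326
z(FA) = z(0.30000) = -0.524
d' = 2.326 − (-0.524) = 2.850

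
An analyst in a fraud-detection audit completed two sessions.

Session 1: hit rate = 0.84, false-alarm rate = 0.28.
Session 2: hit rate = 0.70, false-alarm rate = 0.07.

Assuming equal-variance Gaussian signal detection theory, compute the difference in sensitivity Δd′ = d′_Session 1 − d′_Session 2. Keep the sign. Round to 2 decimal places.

Δd′ = -0.42

Session 1: z(0.84) = 0.994, z(0.28) = -0.583, d' = 1.577
Session 2: z(0.70) = 0.524, z(0.07) = -1.476, d' = 2.000
Δd' = d'_Session 1 − d'_Session 2 = 1.577 − 2.000 = -0.423
Session 2 has the higher sensitivity.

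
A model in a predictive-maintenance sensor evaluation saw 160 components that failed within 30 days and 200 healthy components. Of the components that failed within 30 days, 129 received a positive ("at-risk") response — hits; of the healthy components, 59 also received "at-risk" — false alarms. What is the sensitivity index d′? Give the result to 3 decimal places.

H = 129/160 = 0.8063
FA = 59/200 = 0.2950
z(H) = z(0.8063) = 0.8643
z(FA) = z(0.2950) = -0.5388
d' = z(H) − z(FA) = 0.8643 − (-0.5388) = 1.4031

d′ = 1.403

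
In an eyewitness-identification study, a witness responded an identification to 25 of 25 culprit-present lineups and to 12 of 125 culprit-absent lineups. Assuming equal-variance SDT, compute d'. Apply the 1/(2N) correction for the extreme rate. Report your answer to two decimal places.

The hit rate is 25/25 = 1, so apply the 1/(2N) correction: H → 1 − 1/(2·25) = 0.98000.
z(H) = z(0.98000) = 2.054
z(FA) = z(0.09600) = -1.305
d' = 2.054 − (-1.305) = 3.359

d' = 3.36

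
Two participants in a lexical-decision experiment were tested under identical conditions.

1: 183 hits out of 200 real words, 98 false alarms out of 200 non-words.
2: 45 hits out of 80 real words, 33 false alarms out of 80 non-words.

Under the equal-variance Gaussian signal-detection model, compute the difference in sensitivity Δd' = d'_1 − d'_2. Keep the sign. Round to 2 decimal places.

1: z(0.9150) = 1.372, z(0.4900) = -0.025, d' = 1.397
2: z(0.5625) = 0.157, z(0.4125) = -0.221, d' = 0.378
Δd' = d'_1 − d'_2 = 1.397 − 0.378 = 1.019
1 has the higher sensitivity.

Δd' = 1.02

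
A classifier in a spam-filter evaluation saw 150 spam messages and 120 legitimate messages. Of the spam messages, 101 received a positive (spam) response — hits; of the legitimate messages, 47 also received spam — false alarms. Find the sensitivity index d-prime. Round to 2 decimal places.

H = 101/150 = 0.6733
FA = 47/120 = 0.3917
Φ⁻¹(0.6733) = 0.449, Φ⁻¹(0.3917) = -0.275
d' = z(H) − z(FA) = 0.449 − (-0.275) = 0.724

d-prime = 0.72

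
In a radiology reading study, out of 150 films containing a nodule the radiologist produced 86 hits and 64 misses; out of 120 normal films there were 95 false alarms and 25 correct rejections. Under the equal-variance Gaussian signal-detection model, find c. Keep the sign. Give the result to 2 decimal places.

H = 86/150 = 0.5733
FA = 95/120 = 0.7917
Φ⁻¹(H) = Φ⁻¹(0.5733) = 0.185
Φ⁻¹(FA) = Φ⁻¹(0.7917) = 0.812
c = −½·[z(H) + z(FA)] = −0.5 × (0.185 + 0.812) = -0.4985

c = -0.50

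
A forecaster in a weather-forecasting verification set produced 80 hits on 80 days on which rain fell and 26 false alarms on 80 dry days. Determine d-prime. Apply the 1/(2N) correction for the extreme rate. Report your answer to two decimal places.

The hit rate is 80/80 = 1, so apply the 1/(2N) correction: H → 1 − 1/(2·80) = 0.99375.
z(H) = z(0.99375) = 2.498
z(FA) = z(0.32500) = -0.454
d' = 2.498 − (-0.454) = 2.952

d-prime = 2.95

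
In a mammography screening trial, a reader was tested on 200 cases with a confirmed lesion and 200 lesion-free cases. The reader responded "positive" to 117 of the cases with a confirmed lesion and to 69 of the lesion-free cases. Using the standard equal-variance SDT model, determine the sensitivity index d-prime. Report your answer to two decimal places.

d-prime = 0.61

H = 117/200 = 0.5850
FA = 69/200 = 0.3450
z(0.5850) = 0.2147, z(0.3450) = -0.3989
d' = z(H) − z(FA) = 0.2147 − (-0.3989) = 0.6136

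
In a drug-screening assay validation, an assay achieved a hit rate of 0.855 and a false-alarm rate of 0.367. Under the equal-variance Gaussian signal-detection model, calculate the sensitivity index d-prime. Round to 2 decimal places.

z(H) = 1.0581
z(FA) = -0.3398
d' = z(H) − z(FA) = 1.0581 − (-0.3398) = 1.3979

d-prime = 1.40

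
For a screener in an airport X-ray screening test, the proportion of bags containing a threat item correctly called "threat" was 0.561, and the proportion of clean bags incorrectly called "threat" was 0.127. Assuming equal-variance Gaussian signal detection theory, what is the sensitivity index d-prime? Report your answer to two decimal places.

z(H) = z(0.561) = 0.1535
z(FA) = z(0.127) = -1.1407
d' = z(H) − z(FA) = 0.1535 − (-1.1407) = 1.2942

d-prime = 1.29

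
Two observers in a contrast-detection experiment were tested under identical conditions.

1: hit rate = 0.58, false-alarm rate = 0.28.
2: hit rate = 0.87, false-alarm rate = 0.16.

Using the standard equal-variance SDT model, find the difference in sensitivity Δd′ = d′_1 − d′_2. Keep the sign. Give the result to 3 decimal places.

Δd′ = -1.336

1: z(0.58) = 0.2019, z(0.28) = -0.5828, d' = 0.7847
2: z(0.87) = 1.1264, z(0.16) = -0.9945, d' = 2.1209
Δd' = d'_1 − d'_2 = 0.7847 − 2.1209 = -1.3362
2 has the higher sensitivity.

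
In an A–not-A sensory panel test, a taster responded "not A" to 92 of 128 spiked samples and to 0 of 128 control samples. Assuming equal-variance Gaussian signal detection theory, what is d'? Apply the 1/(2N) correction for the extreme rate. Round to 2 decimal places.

d' = 3.24

The false-alarm rate is 0/128 = 0, so apply the 1/(2N) correction: FA → 1/(2·128) = 0.00391.
z(H) = z(0.71875) = 0.579
z(FA) = z(0.00391) = -2.660
d' = 0.579 − (-2.660) = 3.239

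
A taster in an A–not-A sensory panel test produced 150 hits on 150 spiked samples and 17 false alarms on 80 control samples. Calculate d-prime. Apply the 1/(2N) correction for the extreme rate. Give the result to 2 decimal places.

d-prime = 3.51

The hit rate is 150/150 = 1, so apply the 1/(2N) correction: H → 1 − 1/(2·150) = 0.99667.
z(H) = z(0.99667) = 2.713
z(FA) = z(0.21250) = -0.798
d' = 2.713 − (-0.798) = 3.511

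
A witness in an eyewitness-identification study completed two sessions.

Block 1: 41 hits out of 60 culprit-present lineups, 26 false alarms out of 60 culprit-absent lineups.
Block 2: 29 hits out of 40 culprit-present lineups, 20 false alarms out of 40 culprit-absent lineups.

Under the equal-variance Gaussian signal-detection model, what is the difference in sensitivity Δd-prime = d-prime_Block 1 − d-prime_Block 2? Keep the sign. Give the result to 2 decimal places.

Δd-prime = 0.05

Block 1: z(0.6833) = 0.477, z(0.4333) = -0.168, d' = 0.645
Block 2: z(0.7250) = 0.598, z(0.5000) = 0.000, d' = 0.598
Δd' = d'_Block 1 − d'_Block 2 = 0.645 − 0.598 = 0.047
Block 1 has the higher sensitivity.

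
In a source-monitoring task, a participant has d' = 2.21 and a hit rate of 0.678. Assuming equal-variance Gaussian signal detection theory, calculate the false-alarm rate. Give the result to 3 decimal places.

false-alarm rate = 0.040

z(hit rate) = z(0.678) = 0.4621
z(FA) = z(H) − d' = 0.4621 − 2.21 = -1.7479
false-alarm rate = Φ(-1.7479) = 0.0402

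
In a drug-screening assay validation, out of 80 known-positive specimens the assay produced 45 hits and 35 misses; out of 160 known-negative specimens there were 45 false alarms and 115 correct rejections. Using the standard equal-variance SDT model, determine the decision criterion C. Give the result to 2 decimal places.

C = 0.21

H = 45/80 = 0.5625
FA = 45/160 = 0.2812
z(H) = z(0.5625) = 0.1573
z(FA) = z(0.2812) = -0.5793
c = −½·[z(H) + z(FA)] = −0.5 × (0.1573 + (-0.5793)) = 0.2110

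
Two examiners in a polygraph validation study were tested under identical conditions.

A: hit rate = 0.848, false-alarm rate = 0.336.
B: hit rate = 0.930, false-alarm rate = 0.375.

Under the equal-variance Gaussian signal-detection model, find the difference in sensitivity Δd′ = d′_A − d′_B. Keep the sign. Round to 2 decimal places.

Δd′ = -0.34

A: z(0.848) = 1.028, z(0.336) = -0.423, d' = 1.451
B: z(0.930) = 1.476, z(0.375) = -0.319, d' = 1.795
Δd' = d'_A − d'_B = 1.451 − 1.795 = -0.344
B has the higher sensitivity.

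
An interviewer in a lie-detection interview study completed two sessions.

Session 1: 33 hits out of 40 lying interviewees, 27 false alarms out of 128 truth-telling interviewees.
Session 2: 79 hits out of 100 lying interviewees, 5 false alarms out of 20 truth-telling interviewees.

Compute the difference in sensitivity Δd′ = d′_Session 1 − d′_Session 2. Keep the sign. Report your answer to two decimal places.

Δd′ = 0.26

Session 1: z(0.8250) = 0.935, z(0.2109) = -0.803, d' = 1.738
Session 2: z(0.7900) = 0.806, z(0.2500) = -0.674, d' = 1.480
Δd' = d'_Session 1 − d'_Session 2 = 1.738 − 1.480 = 0.258
Session 1 has the higher sensitivity.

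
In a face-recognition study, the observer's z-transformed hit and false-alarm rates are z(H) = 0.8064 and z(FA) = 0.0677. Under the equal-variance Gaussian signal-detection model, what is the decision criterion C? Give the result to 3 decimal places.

C = -0.437

c = −½·[z(H) + z(FA)] = −½·(0.8064 + 0.0677) = -0.43705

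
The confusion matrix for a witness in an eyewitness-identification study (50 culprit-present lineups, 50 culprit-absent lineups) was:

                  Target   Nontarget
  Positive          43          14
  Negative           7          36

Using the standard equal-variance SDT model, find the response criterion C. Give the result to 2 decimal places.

H = 43/50 = 0.8600
FA = 14/50 = 0.2800
z(0.8600) = 1.0803, z(0.2800) = -0.5828
c = −½·[z(H) + z(FA)] = −0.5 × (1.0803 + (-0.5828)) = -0.24875

C = -0.25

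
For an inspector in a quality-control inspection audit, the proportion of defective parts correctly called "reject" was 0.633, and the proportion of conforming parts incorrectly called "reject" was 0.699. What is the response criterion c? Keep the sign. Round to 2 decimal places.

z(H) = z(0.633) = 0.340
z(FA) = z(0.699) = 0.522
c = −½·[z(H) + z(FA)] = −0.5 × (0.340 + 0.522) = -0.431
c < 0: the inspector has a liberal response bias.

c = -0.43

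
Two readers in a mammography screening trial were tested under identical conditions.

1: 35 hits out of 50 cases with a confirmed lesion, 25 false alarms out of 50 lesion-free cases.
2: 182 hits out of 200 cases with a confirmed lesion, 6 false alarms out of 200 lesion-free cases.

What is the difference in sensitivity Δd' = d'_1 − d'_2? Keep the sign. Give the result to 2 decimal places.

1: z(0.7000) = 0.524, z(0.5000) = 0.000, d' = 0.524
2: z(0.9100) = 1.341, z(0.0300) = -1.881, d' = 3.222
Δd' = d'_1 − d'_2 = 0.524 − 3.222 = -2.698
2 has the higher sensitivity.

Δd' = -2.70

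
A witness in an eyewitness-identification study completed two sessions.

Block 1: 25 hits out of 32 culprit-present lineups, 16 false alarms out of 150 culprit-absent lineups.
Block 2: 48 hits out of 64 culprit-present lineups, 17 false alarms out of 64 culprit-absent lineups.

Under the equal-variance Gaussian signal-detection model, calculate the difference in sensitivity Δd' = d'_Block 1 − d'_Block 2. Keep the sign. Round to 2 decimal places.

Δd' = 0.72

Block 1: z(0.7812) = 0.776, z(0.1067) = -1.244, d' = 2.020
Block 2: z(0.7500) = 0.674, z(0.2656) = -0.626, d' = 1.300
Δd' = d'_Block 1 − d'_Block 2 = 2.020 − 1.300 = 0.720
Block 1 has the higher sensitivity.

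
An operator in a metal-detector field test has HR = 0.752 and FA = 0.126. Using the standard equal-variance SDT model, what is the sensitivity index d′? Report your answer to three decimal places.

d′ = 1.826

z(H) = z(0.752) = 0.6808
z(FA) = z(0.126) = -1.1455
d' = z(H) − z(FA) = 0.6808 − (-1.1455) = 1.8263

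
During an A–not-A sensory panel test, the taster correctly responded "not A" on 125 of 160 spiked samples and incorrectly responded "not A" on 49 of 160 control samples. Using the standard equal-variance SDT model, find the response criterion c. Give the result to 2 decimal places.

H = 125/160 = 0.7812
FA = 49/160 = 0.3063
z(H) = 0.7763
z(FA) = -0.5064
c = −½·[z(H) + z(FA)] = −0.5 × (0.7763 + (-0.5064)) = -0.13495
c < 0: the taster has a liberal response bias.

c = -0.13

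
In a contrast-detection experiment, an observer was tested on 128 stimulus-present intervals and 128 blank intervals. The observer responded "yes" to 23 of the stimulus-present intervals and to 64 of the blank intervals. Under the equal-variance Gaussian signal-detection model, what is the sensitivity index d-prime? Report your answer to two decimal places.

H = 23/128 = 0.1797
FA = 64/128 = 0.5000
z(0.1797) = -0.9165, z(0.5000) = 0.0000
d' = z(H) − z(FA) = -0.9165 − 0.0000 = -0.9165

d-prime = -0.92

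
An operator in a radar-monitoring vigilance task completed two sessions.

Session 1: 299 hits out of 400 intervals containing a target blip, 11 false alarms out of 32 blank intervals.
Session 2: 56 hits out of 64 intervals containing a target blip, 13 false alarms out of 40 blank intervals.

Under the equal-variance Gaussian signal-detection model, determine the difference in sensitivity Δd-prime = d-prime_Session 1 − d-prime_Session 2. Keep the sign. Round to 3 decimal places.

Δd-prime = -0.535

Session 1: z(0.7475) = 0.6666, z(0.3438) = -0.4021, d' = 1.0687
Session 2: z(0.8750) = 1.1503, z(0.3250) = -0.4538, d' = 1.6041
Δd' = d'_Session 1 − d'_Session 2 = 1.0687 − 1.6041 = -0.5354
Session 2 has the higher sensitivity.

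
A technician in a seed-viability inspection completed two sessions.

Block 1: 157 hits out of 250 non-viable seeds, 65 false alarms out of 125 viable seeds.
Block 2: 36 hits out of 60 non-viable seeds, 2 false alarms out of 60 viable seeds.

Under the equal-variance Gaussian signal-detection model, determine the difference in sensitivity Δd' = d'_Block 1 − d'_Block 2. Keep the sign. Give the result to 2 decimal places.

Δd' = -1.81

Block 1: z(0.6280) = 0.327, z(0.5200) = 0.050, d' = 0.277
Block 2: z(0.6000) = 0.253, z(0.0333) = -1.834, d' = 2.087
Δd' = d'_Block 1 − d'_Block 2 = 0.277 − 2.087 = -1.810
Block 2 has the higher sensitivity.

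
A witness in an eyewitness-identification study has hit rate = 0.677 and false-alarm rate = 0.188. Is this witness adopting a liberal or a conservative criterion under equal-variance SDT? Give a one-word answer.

z(H) = 0.459, z(FA) = -0.885
c = −½·(z(H) + z(FA)) = 0.213
c > 0 → conservative criterion (biased toward responding “no”).

conservative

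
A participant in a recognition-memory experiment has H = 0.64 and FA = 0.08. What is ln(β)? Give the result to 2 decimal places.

ln β = 0.92

z(H) = z(0.64) = 0.358
z(FA) = z(0.08) = -1.405
ln β = −½·[z(H)² − z(FA)²] = −0.5 × (0.128 − 1.974) = 0.923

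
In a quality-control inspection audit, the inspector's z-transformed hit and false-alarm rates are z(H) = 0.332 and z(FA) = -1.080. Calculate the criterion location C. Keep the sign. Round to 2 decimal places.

C = 0.37

c = −½·[z(H) + z(FA)] = −½·(0.332 + (-1.080)) = 0.374
c > 0: the inspector has a conservative response bias.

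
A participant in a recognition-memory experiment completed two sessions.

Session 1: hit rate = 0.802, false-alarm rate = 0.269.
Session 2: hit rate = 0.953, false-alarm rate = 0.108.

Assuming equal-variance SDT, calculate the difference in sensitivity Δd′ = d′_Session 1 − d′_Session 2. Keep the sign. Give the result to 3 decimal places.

Session 1: z(0.802) = 0.8488, z(0.269) = -0.6158, d' = 1.4646
Session 2: z(0.953) = 1.6747, z(0.108) = -1.2372, d' = 2.9119
Δd' = d'_Session 1 − d'_Session 2 = 1.4646 − 2.9119 = -1.4473
Session 2 has the higher sensitivity.

Δd′ = -1.447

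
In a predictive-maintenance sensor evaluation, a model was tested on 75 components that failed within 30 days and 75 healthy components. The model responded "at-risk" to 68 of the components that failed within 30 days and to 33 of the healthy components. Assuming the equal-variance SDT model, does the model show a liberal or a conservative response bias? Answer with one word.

z(H) = 1.321, z(FA) = -0.151
c = −½·(z(H) + z(FA)) = -0.585
c < 0 → liberal criterion (biased toward responding “yes”).

liberal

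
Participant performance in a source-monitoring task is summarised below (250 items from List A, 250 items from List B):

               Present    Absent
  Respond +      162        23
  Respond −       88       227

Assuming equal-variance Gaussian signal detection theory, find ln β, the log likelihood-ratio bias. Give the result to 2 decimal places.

H = 162/250 = 0.6480
FA = 23/250 = 0.0920
z(0.6480) = 0.380, z(0.0920) = -1.329
ln β = −½·[z(H)² − z(FA)²] = −0.5 × (0.144 − 1.766) = 0.811

ln β = 0.81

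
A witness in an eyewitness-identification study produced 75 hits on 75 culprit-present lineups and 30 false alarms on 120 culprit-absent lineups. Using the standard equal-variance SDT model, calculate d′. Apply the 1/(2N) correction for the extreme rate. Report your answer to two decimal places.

The hit rate is 75/75 = 1, so apply the 1/(2N) correction: H → 1 − 1/(2·75) = 0.99333.
z(H) = z(0.99333) = 2.475
z(FA) = z(0.25000) = -0.674
d' = 2.475 − (-0.674) = 3.149

d′ = 3.15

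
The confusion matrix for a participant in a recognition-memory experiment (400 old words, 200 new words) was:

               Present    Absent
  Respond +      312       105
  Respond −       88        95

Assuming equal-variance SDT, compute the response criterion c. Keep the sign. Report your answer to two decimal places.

H = 312/400 = 0.7800
FA = 105/200 = 0.5250
z(0.7800) = 0.772, z(0.5250) = 0.063
c = −½·[z(H) + z(FA)] = −0.5 × (0.772 + 0.063) = -0.4175

c = -0.42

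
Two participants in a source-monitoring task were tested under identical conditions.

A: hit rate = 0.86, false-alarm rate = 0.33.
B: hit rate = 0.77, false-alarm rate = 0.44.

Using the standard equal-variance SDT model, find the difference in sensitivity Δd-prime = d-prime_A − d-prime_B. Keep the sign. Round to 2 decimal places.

Δd-prime = 0.63

A: z(0.86) = 1.080, z(0.33) = -0.440, d' = 1.520
B: z(0.77) = 0.739, z(0.44) = -0.151, d' = 0.890
Δd' = d'_A − d'_B = 1.520 − 0.890 = 0.630
A has the higher sensitivity.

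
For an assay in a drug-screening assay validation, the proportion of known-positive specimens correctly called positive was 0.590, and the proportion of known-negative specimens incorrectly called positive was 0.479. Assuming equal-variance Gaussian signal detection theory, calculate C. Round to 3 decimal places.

C = -0.087

z(H) = z(0.590) = 0.2275
z(FA) = z(0.479) = -0.0527
c = −½·[z(H) + z(FA)] = −0.5 × (0.2275 + (-0.0527)) = -0.0874
c < 0: the assay has a liberal response bias.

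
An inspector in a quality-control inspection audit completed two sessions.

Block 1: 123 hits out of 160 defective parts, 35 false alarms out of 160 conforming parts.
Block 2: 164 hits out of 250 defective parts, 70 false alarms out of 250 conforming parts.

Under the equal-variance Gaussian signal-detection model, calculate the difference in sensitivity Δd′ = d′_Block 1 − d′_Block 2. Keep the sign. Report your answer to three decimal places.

Δd′ = 0.527

Block 1: z(0.7688) = 0.7349, z(0.2188) = -0.7763, d' = 1.5112
Block 2: z(0.6560) = 0.4016, z(0.2800) = -0.5828, d' = 0.9844
Δd' = d'_Block 1 − d'_Block 2 = 1.5112 − 0.9844 = 0.5268
Block 1 has the higher sensitivity.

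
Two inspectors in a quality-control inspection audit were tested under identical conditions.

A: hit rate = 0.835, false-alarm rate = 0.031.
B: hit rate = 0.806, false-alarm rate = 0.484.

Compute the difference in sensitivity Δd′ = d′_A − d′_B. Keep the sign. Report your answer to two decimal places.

Δd′ = 1.94

A: z(0.835) = 0.974, z(0.031) = -1.866, d' = 2.840
B: z(0.806) = 0.863, z(0.484) = -0.040, d' = 0.903
Δd' = d'_A − d'_B = 2.840 − 0.903 = 1.937
A has the higher sensitivity.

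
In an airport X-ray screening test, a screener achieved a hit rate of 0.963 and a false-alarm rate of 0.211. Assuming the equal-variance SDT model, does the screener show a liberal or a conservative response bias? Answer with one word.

liberal

z(H) = 1.787, z(FA) = -0.803
c = −½·(z(H) + z(FA)) = -0.492
c < 0 → liberal criterion (biased toward responding “yes”).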